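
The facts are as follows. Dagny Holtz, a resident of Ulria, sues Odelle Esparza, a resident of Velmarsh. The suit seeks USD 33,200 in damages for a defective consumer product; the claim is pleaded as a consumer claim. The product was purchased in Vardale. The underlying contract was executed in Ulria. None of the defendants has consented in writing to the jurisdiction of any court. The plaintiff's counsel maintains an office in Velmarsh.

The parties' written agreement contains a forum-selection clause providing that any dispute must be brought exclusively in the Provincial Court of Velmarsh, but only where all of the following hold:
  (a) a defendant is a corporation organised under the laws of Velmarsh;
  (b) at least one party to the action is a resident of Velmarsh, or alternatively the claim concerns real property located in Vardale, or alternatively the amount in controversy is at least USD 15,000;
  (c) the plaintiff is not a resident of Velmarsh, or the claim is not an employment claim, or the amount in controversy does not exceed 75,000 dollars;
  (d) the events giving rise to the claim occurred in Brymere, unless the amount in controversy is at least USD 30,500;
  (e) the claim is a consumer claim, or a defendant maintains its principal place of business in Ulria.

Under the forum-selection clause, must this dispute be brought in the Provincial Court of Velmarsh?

The Provincial Court of Velmarsh:
  (a) No defendant is a corporation. Not satisfied.
  (b) Odelle Esparza resides in Velmarsh, so one alternative holds. Met.
  (c) The plaintiff resides in Ulria, which is not Velmarsh, which satisfies one of the alternatives. Satisfied.
  (d) The operative events occurred in Vardale, not Brymere. But the amount in controversy is $33,200, which meets the $30,500 floor, and the 'unless' clause therefore excuses the requirement. Condition met.
  (e) The claim is a consumer claim, so one alternative holds. Condition met.
  → The clause does not apply.

No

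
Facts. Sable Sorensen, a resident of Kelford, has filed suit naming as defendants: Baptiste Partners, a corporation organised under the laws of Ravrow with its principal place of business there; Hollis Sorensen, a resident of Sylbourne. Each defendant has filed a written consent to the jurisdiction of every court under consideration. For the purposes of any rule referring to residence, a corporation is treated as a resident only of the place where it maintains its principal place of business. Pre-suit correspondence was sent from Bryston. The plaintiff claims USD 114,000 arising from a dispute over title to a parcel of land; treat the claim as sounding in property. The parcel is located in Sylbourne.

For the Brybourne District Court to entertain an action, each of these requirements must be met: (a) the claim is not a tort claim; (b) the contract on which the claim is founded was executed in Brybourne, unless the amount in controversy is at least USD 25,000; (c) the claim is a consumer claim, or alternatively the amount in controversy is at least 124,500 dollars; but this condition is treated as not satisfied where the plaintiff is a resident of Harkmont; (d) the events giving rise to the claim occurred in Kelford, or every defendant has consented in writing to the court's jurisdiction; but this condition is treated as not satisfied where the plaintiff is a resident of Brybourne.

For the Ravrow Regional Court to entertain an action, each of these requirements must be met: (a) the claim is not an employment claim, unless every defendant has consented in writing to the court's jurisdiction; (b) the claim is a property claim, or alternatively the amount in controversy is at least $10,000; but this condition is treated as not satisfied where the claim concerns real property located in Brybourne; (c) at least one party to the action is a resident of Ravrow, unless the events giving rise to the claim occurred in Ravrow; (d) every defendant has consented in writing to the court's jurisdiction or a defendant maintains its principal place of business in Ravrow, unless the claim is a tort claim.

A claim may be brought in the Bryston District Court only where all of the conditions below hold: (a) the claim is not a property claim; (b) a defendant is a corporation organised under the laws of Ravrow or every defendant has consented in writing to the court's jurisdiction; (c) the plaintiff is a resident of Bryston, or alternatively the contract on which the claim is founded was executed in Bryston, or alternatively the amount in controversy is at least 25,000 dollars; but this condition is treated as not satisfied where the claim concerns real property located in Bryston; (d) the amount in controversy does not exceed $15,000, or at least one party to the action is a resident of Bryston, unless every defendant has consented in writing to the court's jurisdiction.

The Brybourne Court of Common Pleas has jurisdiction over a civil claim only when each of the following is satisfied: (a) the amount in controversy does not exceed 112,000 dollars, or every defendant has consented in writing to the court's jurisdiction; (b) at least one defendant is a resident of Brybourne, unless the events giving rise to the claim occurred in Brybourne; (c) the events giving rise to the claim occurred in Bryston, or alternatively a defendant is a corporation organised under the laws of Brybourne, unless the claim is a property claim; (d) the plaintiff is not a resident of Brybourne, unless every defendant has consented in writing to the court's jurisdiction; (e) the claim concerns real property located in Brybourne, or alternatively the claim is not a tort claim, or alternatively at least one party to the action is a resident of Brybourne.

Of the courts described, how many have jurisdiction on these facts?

1

The Brybourne District Court:
  (a) The claim is a property claim, not a tort claim. Satisfied.
  (b) No contract (and hence no place of execution) is alleged. The proviso rescues it, though: the amount in controversy is USD 114,000, which meets the 25,000 dollars floor. Condition met.
  (c) The claim is a property claim, not a consumer claim; the amount in controversy is $114,000, below the 124,500 dollars floor — no alternative holds. Not satisfied.
  (d) Every defendant has filed written consent, which satisfies one of the alternatives. And the carve-out is inapplicable — the plaintiff resides in Kelford, not Brybourne. Condition met.
  → No jurisdiction.
The Ravrow Regional Court:
  (a) The claim is a property claim, not an employment claim. Satisfied.
  (b) The claim is a property claim, so this disjunct is met. The exception is not triggered, since the property lies in Sylbourne, not Brybourne. Condition met.
  (c) Baptiste Partners resides in Ravrow. Condition met.
  (d) Every defendant has filed written consent, which satisfies one of the alternatives. Satisfied.
  → Every requirement is satisfied — jurisdiction.
The Bryston District Court:
  (a) The claim is a property claim. Condition not met.
  (b) Baptiste Partners is organised under the laws of Ravrow, so one alternative holds. Satisfied.
  (c) The amount in controversy is USD 114,000, which meets the USD 25,000 floor, so one alternative holds. And the carve-out is inapplicable — the property lies in Sylbourne, not Bryston. Satisfied.
  (d) The amount in controversy is $114,000, above the 15,000 dollars ceiling; no party resides in Bryston — no alternative holds. But every defendant has filed written consent, and the 'unless' clause therefore excuses the requirement. Satisfied.
  → At least one condition fails; no jurisdiction.
The Brybourne Court of Common Pleas:
  (a) Every defendant has filed written consent, so one alternative holds. Met.
  (b) No defendant resides in Brybourne (they reside in Ravrow, Sylbourne). The proviso offers no rescue either, since the operative events occurred in Sylbourne, not Brybourne. Fails.
  (c) The operative events occurred in Sylbourne, not Bryston; the corporate defendant(s) are organised in Ravrow, not Brybourne — every alternative fails. But the claim is a property claim, and the 'unless' clause therefore excuses the requirement. Met.
  (d) The plaintiff resides in Kelford, which is not Brybourne. Satisfied.
  (e) The claim is a property claim, not a tort claim — that alternative is enough. Met.
  → At least one condition fails; no jurisdiction.
Courts with jurisdiction: the Ravrow Regional Court — 1 in total.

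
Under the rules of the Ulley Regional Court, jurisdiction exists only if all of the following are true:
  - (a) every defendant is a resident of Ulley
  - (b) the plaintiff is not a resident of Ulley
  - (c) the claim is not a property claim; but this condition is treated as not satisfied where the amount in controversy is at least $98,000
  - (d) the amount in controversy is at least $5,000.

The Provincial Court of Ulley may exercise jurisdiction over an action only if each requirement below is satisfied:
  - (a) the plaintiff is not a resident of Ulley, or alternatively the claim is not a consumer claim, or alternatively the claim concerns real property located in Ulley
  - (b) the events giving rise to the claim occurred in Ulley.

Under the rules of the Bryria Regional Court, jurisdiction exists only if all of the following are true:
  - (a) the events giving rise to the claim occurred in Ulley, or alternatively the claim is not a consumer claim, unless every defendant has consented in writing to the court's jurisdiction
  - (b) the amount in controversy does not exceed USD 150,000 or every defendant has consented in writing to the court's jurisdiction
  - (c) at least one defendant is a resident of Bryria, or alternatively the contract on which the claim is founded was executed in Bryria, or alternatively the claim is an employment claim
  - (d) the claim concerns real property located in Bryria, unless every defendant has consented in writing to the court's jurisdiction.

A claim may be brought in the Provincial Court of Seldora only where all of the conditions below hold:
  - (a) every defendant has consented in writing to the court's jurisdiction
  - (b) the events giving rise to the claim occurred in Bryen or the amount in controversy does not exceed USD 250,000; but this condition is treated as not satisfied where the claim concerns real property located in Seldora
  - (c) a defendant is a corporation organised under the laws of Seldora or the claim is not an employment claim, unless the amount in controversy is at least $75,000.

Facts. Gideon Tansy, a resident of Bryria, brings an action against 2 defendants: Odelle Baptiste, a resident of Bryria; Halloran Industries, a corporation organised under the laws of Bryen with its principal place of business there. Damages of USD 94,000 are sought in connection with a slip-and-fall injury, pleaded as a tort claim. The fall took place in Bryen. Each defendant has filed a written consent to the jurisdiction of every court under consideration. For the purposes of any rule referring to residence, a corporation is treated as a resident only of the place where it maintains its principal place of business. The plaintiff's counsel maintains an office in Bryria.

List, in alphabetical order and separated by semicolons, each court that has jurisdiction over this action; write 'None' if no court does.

The Ulley Regional Court:
  (a) The defendants reside as follows — Odelle Baptiste in Bryria, Halloran Industries in Bryen — not all in Ulley. Fails.
  (b) The plaintiff resides in Bryria, which is not Ulley. Satisfied.
  (c) The claim is a tort claim, not a property claim. The exception is not triggered, since the amount in controversy is 94,000 dollars, below the 98,000 dollars floor. Met.
  (d) The amount in controversy is $94,000, which meets the $5,000 floor. Satisfied.
  → The court lacks jurisdiction.
The Provincial Court of Ulley:
  (a) The plaintiff resides in Bryria, which is not Ulley — that alternative is enough. Met.
  (b) The operative events occurred in Bryen, not Ulley. Condition not met.
  → The court lacks jurisdiction.
The Bryria Regional Court:
  (a) The claim is a tort claim, not a consumer claim, so this disjunct is met. Condition met.
  (b) The amount in controversy is USD 94,000, within the $150,000 ceiling, which satisfies one of the alternatives. Condition met.
  (c) Odelle Baptiste resides in Bryria, so one alternative holds. Condition met.
  (d) The claim does not concern real property. However, every defendant has filed written consent, so the 'unless' proviso supplies this condition. Met.
  → Every requirement is satisfied — jurisdiction.
The Provincial Court of Seldora:
  (a) Every defendant has filed written consent. Satisfied.
  (b) The operative events occurred in Bryen, which satisfies one of the alternatives. And the carve-out is inapplicable — the claim does not concern real property. Condition met.
  (c) The claim is a tort claim, not an employment claim, which satisfies one of the alternatives. Satisfied.
  → Every requirement is satisfied — jurisdiction.

the Bryria Regional Court; the Provincial Court of Seldora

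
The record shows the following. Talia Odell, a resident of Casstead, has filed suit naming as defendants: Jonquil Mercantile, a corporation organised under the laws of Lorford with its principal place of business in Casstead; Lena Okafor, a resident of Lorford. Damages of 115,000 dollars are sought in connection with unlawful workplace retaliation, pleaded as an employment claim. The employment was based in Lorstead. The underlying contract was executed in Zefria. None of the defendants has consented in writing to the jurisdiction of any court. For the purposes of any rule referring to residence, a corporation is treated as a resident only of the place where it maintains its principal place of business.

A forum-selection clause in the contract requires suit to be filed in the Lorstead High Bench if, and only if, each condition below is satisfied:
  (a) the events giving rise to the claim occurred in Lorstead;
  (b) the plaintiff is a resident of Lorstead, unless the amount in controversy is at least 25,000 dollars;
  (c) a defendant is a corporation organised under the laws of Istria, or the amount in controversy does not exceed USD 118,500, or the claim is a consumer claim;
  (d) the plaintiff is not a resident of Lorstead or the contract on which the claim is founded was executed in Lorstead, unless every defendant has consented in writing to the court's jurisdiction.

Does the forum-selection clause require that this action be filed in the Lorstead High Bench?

Yes

The Lorstead High Bench:
  (a) The operative events occurred in Lorstead. Met.
  (b) The plaintiff resides in Casstead, not Lorstead. However, the amount in controversy is USD 115,000, which meets the USD 25,000 floor, so the 'unless' proviso supplies this condition. Met.
  (c) The amount in controversy is 115,000 dollars, within the 118,500 dollars ceiling, so this disjunct is met. Met.
  (d) The plaintiff resides in Casstead, which is not Lorstead, so one alternative holds. Met.
  → Forum clause is triggered.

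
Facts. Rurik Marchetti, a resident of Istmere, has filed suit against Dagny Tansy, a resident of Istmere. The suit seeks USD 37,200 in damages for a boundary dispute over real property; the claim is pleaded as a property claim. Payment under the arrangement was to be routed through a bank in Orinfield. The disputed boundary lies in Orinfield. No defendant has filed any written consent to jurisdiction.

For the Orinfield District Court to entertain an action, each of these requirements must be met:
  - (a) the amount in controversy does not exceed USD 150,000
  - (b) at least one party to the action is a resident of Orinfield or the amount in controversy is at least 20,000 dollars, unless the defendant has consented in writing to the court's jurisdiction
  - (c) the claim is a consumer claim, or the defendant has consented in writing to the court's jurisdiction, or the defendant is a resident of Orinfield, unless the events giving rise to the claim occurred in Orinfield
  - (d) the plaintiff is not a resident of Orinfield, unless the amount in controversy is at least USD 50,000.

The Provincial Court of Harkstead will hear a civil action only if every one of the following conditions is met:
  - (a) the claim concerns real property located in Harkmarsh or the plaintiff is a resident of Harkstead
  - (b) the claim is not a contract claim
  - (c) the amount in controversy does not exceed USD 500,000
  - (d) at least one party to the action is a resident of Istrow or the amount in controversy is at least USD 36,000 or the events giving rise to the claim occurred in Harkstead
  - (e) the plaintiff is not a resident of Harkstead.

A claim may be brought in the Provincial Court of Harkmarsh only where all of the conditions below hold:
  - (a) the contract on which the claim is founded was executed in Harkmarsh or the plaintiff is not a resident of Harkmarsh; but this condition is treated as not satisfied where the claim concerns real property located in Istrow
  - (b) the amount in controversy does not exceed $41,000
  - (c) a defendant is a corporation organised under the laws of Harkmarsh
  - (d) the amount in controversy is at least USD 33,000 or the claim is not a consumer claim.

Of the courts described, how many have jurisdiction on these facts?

The Orinfield District Court:
  (a) The amount in controversy is $37,200, within the $150,000 ceiling. Condition met.
  (b) The amount in controversy is 37,200 dollars, which meets the $20,000 floor, which satisfies one of the alternatives. Satisfied.
  (c) The claim is a property claim, not a consumer claim; no such written consent has been filed; the defendant resides in Istmere, not Orinfield — no alternative holds. However, the operative events occurred in Orinfield, so the 'unless' proviso supplies this condition. Satisfied.
  (d) The plaintiff resides in Istmere, which is not Orinfield. Condition met.
  → All conditions met; jurisdiction exists.
The Provincial Court of Harkstead:
  (a) The property lies in Orinfield, not Harkmarsh; the plaintiff resides in Istmere, not Harkstead — none of the alternatives is met. Condition not met.
  (b) The claim is a property claim, not a contract claim. Condition met.
  (c) The amount in controversy is 37,200 dollars, within the 500,000 dollars ceiling. Met.
  (d) The amount in controversy is 37,200 dollars, which meets the 36,000 dollars floor, so one alternative holds. Satisfied.
  (e) The plaintiff resides in Istmere, which is not Harkstead. Met.
  → The court lacks jurisdiction.
The Provincial Court of Harkmarsh:
  (a) The plaintiff resides in Istmere, which is not Harkmarsh — that alternative is enough. The carve-out does not apply: the property lies in Orinfield, not Istrow. Satisfied.
  (b) The amount in controversy is USD 37,200, within the USD 41,000 ceiling. Condition met.
  (c) No defendant is a corporation. Not satisfied.
  (d) The amount in controversy is USD 37,200, which meets the 33,000 dollars floor, so this disjunct is met. Condition met.
  → No jurisdiction.
Courts with jurisdiction: the Orinfield District Court — 1 in total.

1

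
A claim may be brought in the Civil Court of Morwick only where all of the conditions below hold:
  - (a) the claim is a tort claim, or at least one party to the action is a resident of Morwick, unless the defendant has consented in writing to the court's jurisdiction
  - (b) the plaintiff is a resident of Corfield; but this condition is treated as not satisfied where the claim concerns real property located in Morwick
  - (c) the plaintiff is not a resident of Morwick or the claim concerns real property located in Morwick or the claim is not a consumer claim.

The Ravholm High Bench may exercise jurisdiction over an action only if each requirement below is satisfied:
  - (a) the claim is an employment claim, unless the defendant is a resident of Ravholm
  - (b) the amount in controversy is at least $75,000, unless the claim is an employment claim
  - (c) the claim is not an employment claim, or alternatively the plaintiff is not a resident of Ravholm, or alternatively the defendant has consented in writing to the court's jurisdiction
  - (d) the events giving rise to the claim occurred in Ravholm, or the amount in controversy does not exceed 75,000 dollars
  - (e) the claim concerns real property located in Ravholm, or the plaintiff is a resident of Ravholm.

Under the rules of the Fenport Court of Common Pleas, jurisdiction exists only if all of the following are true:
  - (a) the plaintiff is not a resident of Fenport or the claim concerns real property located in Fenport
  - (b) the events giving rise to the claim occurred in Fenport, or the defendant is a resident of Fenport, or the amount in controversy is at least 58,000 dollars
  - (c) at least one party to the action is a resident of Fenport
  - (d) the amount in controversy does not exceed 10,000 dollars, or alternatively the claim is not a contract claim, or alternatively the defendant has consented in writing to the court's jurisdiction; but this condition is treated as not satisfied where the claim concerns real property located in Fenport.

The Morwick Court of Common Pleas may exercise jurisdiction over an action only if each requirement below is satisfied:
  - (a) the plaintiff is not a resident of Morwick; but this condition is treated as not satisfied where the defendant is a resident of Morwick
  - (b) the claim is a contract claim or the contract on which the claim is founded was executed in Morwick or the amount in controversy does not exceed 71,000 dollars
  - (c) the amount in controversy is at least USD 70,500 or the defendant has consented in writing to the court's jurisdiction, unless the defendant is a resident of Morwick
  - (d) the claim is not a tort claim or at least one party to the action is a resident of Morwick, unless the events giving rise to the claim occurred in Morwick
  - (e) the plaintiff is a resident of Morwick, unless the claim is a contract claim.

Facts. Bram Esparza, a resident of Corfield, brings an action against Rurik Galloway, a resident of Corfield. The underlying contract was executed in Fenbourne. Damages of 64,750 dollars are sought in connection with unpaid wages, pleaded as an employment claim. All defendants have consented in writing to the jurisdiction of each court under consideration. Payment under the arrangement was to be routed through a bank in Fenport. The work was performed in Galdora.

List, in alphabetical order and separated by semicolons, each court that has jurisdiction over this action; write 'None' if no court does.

the Civil Court of Morwick

The Civil Court of Morwick:
  (a) The claim is an employment claim, not a tort claim; no party resides in Morwick — every alternative fails. The proviso rescues it, though: every defendant has filed written consent. Condition met.
  (b) The plaintiff resides in Corfield. The carve-out does not apply: the claim does not concern real property. Satisfied.
  (c) The plaintiff resides in Corfield, which is not Morwick — that alternative is enough. Satisfied.
  → Jurisdiction lies.
The Ravholm High Bench:
  (a) The claim is an employment claim. Satisfied.
  (b) The amount in controversy is USD 64,750, below the $75,000 floor. The proviso rescues it, though: the claim is an employment claim. Condition met.
  (c) The plaintiff resides in Corfield, which is not Ravholm, which satisfies one of the alternatives. Met.
  (d) The amount in controversy is USD 64,750, within the $75,000 ceiling, which satisfies one of the alternatives. Met.
  (e) The claim does not concern real property; the plaintiff resides in Corfield, not Ravholm — every alternative fails. Not satisfied.
  → No jurisdiction.
The Fenport Court of Common Pleas:
  (a) The plaintiff resides in Corfield, which is not Fenport — that alternative is enough. Satisfied.
  (b) The amount in controversy is $64,750, which meets the USD 58,000 floor, so one alternative holds. Satisfied.
  (c) No party resides in Fenport. Not met.
  (d) The claim is an employment claim, not a contract claim, so this disjunct is met. The exception is not triggered, since the claim does not concern real property. Satisfied.
  → Not every requirement is met — no jurisdiction.
The Morwick Court of Common Pleas:
  (a) The plaintiff resides in Corfield, which is not Morwick. And the carve-out is inapplicable — the defendant resides in Corfield, not Morwick. Met.
  (b) The amount in controversy is 64,750 dollars, within the 71,000 dollars ceiling, so one alternative holds. Satisfied.
  (c) Every defendant has filed written consent, which satisfies one of the alternatives. Satisfied.
  (d) The claim is an employment claim, not a tort claim, which satisfies one of the alternatives. Satisfied.
  (e) The plaintiff resides in Corfield, not Morwick. Nor does the 'unless' clause help: the claim is an employment claim, not a contract claim. Fails.
  → No jurisdiction.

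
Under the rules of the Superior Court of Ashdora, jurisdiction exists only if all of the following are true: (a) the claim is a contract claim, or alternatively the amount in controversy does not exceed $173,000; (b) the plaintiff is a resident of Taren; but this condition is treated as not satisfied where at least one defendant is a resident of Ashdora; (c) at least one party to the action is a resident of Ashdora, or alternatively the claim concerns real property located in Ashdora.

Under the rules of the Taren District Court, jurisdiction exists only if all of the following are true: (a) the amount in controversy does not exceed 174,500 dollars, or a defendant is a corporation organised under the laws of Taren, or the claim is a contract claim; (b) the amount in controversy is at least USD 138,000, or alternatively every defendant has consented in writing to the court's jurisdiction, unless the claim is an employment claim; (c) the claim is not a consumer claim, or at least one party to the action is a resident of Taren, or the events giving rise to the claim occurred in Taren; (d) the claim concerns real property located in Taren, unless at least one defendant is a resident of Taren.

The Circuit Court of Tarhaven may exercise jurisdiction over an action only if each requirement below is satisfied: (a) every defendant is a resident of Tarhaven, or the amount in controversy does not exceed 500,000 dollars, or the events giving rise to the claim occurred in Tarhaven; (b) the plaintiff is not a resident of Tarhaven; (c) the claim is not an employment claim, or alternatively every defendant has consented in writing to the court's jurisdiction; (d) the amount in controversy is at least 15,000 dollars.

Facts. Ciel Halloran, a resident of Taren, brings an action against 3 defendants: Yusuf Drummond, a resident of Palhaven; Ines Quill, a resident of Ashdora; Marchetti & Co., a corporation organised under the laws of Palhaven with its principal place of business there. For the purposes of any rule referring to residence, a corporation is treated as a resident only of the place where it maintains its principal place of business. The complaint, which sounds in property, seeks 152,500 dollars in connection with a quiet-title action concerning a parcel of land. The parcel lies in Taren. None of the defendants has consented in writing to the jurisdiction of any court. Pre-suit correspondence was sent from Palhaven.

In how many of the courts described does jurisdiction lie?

2

The Superior Court of Ashdora:
  (a) The amount in controversy is 152,500 dollars, within the $173,000 ceiling, so this disjunct is met. Satisfied.
  (b) The plaintiff resides in Taren. But Ines Quill resides in Ashdora, triggering the carve-out and defeating this condition. Condition not met.
  (c) Ines Quill resides in Ashdora, which satisfies one of the alternatives. Satisfied.
  → The court lacks jurisdiction.
The Taren District Court:
  (a) The amount in controversy is 152,500 dollars, within the $174,500 ceiling, which satisfies one of the alternatives. Met.
  (b) The amount in controversy is USD 152,500, which meets the 138,000 dollars floor, so one alternative holds. Condition met.
  (c) The claim is a property claim, not a consumer claim, so this disjunct is met. Satisfied.
  (d) The property lies in Taren. Met.
  → Every requirement is satisfied — jurisdiction.
The Circuit Court of Tarhaven:
  (a) The amount in controversy is USD 152,500, within the USD 500,000 ceiling — that alternative is enough. Condition met.
  (b) The plaintiff resides in Taren, which is not Tarhaven. Satisfied.
  (c) The claim is a property claim, not an employment claim — that alternative is enough. Met.
  (d) The amount in controversy is 152,500 dollars, which meets the 15,000 dollars floor. Satisfied.
  → Every requirement is satisfied — jurisdiction.
Courts with jurisdiction: the Taren District Court, the Circuit Court of Tarhaven — 2 in total.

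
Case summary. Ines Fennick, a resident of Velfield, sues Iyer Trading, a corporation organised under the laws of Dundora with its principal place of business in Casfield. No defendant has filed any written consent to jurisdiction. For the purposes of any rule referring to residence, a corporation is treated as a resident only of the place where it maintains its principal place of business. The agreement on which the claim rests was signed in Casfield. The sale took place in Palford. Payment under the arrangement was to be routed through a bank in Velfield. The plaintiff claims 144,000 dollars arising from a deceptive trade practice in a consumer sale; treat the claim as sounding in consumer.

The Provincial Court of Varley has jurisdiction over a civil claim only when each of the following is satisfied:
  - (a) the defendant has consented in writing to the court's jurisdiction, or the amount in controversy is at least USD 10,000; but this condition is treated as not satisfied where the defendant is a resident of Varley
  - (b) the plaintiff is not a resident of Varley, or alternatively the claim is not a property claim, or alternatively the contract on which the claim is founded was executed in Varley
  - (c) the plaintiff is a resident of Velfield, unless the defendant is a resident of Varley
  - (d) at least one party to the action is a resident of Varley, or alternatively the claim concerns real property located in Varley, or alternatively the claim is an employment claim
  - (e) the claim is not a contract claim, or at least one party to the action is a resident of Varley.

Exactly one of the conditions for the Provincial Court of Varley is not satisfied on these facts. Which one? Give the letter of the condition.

The Provincial Court of Varley:
  (a) The amount in controversy is $144,000, which meets the 10,000 dollars floor, so this disjunct is met. The exception is not triggered, since the defendant resides in Casfield, not Varley. Met.
  (b) The plaintiff resides in Velfield, which is not Varley, so this disjunct is met. Satisfied.
  (c) The plaintiff resides in Velfield. Satisfied.
  (d) No party resides in Varley; the claim does not concern real property; the claim is a consumer claim, not an employment claim — none of the alternatives is met. Not satisfied.
  (e) The claim is a consumer claim, not a contract claim, so this disjunct is met. Satisfied.
Only condition (d) fails.

(d)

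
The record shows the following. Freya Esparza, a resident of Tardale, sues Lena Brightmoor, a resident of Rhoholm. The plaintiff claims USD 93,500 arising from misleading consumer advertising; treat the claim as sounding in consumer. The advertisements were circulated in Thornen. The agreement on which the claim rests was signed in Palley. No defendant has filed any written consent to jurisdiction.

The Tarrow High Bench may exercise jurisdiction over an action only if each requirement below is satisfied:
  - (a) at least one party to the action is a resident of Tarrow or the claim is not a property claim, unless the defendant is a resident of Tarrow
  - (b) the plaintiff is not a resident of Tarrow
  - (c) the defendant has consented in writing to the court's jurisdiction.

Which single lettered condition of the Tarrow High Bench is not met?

(c)

The Tarrow High Bench:
  (a) The claim is a consumer claim, not a property claim, so one alternative holds. Satisfied.
  (b) The plaintiff resides in Tardale, which is not Tarrow. Met.
  (c) No such written consent has been filed. Fails.
Only condition (c) fails.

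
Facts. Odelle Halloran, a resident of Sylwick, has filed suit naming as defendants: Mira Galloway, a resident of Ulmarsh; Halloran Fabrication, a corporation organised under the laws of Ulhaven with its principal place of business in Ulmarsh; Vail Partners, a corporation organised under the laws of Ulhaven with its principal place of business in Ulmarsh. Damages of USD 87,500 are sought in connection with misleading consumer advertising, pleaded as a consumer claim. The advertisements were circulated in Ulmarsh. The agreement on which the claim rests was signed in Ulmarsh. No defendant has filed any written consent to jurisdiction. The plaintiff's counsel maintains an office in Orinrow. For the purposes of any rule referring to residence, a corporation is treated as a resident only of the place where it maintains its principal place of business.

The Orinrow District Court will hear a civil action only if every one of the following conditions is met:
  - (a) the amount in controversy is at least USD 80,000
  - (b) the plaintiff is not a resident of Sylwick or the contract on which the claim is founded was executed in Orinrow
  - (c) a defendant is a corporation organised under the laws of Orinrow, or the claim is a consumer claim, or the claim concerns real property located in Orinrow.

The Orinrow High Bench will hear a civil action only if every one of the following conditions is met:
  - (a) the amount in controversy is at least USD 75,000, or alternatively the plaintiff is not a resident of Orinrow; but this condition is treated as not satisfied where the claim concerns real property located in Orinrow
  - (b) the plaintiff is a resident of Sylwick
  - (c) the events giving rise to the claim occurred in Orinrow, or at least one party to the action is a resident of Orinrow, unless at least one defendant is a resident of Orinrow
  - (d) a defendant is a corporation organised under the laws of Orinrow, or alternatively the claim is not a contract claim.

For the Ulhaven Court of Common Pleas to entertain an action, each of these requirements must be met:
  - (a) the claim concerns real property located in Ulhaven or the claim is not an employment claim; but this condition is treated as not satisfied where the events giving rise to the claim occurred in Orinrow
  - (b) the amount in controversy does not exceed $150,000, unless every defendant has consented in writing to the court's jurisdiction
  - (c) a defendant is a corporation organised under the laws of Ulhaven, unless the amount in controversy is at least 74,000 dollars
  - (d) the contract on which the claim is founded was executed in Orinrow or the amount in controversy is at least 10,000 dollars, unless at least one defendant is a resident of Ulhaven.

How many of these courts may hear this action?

1

The Orinrow District Court:
  (a) The amount in controversy is 87,500 dollars, which meets the $80,000 floor. Met.
  (b) The plaintiff resides in Sylwick; the contract was executed in Ulmarsh, not Orinrow — every alternative fails. Not met.
  (c) The claim is a consumer claim — that alternative is enough. Satisfied.
  → Not every requirement is met — no jurisdiction.
The Orinrow High Bench:
  (a) The amount in controversy is USD 87,500, which meets the 75,000 dollars floor, which satisfies one of the alternatives. And the carve-out is inapplicable — the claim does not concern real property. Condition met.
  (b) The plaintiff resides in Sylwick. Met.
  (c) The operative events occurred in Ulmarsh, not Orinrow; no party resides in Orinrow — no alternative holds. The proviso offers no rescue either, since no defendant resides in Orinrow (they reside in Ulmarsh, Ulmarsh, Ulmarsh). Condition not met.
  (d) The claim is a consumer claim, not a contract claim, which satisfies one of the alternatives. Condition met.
  → At least one condition fails; no jurisdiction.
The Ulhaven Court of Common Pleas:
  (a) The claim is a consumer claim, not an employment claim — that alternative is enough. The carve-out does not apply: the operative events occurred in Ulmarsh, not Orinrow. Condition met.
  (b) The amount in controversy is $87,500, within the 150,000 dollars ceiling. Condition met.
  (c) Halloran Fabrication is organised under the laws of Ulhaven. Satisfied.
  (d) The amount in controversy is 87,500 dollars, which meets the $10,000 floor, so this disjunct is met. Satisfied.
  → The court has jurisdiction.
Courts with jurisdiction: the Ulhaven Court of Common Pleas — 1 in total.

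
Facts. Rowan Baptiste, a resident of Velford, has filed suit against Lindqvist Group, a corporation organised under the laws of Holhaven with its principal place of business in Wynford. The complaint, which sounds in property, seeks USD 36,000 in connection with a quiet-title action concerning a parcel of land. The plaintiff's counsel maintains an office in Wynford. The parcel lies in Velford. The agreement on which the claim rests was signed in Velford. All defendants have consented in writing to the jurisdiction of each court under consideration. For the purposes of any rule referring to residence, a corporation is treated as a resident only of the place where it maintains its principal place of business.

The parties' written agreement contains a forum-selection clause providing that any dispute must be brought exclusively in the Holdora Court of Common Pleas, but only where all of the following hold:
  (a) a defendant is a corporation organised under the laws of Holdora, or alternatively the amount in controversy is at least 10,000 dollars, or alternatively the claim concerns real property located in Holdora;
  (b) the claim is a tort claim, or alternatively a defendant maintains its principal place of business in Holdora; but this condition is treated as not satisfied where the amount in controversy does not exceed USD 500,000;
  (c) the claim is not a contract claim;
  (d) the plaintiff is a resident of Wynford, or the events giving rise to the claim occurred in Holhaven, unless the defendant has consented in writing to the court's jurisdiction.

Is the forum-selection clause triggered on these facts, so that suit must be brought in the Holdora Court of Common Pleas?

The Holdora Court of Common Pleas:
  (a) The amount in controversy is 36,000 dollars, which meets the 10,000 dollars floor — that alternative is enough. Condition met.
  (b) The claim is a property claim, not a tort claim; the corporate defendant(s) have their principal place of business in Wynford, not Holdora — none of the alternatives is met. Condition not met.
  (c) The claim is a property claim, not a contract claim. Condition met.
  (d) The plaintiff resides in Velford, not Wynford; the operative events occurred in Velford, not Holhaven — no alternative holds. But every defendant has filed written consent, and the 'unless' clause therefore excuses the requirement. Met.
  → The clause does not apply.

No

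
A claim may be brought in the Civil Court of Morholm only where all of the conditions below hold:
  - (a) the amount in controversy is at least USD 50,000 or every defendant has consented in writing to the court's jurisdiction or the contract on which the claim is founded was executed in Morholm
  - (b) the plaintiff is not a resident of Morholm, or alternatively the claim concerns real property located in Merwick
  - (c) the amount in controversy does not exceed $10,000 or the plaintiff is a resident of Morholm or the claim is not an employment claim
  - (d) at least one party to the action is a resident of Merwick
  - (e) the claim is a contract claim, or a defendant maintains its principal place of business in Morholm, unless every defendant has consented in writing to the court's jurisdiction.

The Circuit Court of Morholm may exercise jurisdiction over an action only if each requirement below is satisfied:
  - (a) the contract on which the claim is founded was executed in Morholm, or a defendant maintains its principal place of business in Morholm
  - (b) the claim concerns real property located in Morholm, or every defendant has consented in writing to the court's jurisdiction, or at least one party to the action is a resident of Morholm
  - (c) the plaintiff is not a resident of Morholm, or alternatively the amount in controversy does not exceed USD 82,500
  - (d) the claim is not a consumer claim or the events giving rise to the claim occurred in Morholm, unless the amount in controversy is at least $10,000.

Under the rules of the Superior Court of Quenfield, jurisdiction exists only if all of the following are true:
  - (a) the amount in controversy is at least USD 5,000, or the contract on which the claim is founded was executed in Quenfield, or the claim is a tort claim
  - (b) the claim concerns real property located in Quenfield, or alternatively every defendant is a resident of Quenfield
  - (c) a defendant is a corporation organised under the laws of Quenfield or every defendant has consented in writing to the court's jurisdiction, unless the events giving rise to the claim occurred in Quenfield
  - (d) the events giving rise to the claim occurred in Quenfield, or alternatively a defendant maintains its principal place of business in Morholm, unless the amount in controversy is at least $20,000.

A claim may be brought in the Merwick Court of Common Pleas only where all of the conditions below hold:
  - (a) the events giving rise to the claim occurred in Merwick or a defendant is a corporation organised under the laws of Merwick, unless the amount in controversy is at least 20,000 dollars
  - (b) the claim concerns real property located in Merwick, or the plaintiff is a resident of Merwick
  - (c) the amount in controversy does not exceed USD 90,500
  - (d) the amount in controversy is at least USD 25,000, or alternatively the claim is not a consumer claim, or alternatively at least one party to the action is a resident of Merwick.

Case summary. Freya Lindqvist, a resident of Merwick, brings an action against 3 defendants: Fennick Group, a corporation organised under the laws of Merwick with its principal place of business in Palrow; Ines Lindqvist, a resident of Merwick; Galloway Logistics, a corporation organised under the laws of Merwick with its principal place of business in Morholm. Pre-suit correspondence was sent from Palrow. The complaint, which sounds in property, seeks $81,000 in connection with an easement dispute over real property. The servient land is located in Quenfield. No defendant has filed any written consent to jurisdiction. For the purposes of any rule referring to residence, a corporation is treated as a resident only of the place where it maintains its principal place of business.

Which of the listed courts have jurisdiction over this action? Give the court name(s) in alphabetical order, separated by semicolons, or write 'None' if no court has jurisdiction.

The Civil Court of Morholm:
  (a) The amount in controversy is $81,000, which meets the USD 50,000 floor, so this disjunct is met. Satisfied.
  (b) The plaintiff resides in Merwick, which is not Morholm, so one alternative holds. Met.
  (c) The claim is a property claim, not an employment claim, which satisfies one of the alternatives. Satisfied.
  (d) Freya Lindqvist resides in Merwick. Satisfied.
  (e) Galloway Logistics has its principal place of business in Morholm — that alternative is enough. Met.
  → Every requirement is satisfied — jurisdiction.
The Circuit Court of Morholm:
  (a) Galloway Logistics has its principal place of business in Morholm, which satisfies one of the alternatives. Satisfied.
  (b) Galloway Logistics resides in Morholm — that alternative is enough. Satisfied.
  (c) The plaintiff resides in Merwick, which is not Morholm — that alternative is enough. Met.
  (d) The claim is a property claim, not a consumer claim — that alternative is enough. Satisfied.
  → Every requirement is satisfied — jurisdiction.
The Superior Court of Quenfield:
  (a) The amount in controversy is $81,000, which meets the $5,000 floor, which satisfies one of the alternatives. Met.
  (b) The property lies in Quenfield — that alternative is enough. Satisfied.
  (c) The corporate defendant(s) are organised in Merwick, not Quenfield; no such written consent has been filed — no alternative holds. The proviso rescues it, though: the operative events occurred in Quenfield. Satisfied.
  (d) The operative events occurred in Quenfield, so one alternative holds. Condition met.
  → All conditions met; jurisdiction exists.
The Merwick Court of Common Pleas:
  (a) Fennick Group is organised under the laws of Merwick, which satisfies one of the alternatives. Condition met.
  (b) The plaintiff resides in Merwick, so one alternative holds. Condition met.
  (c) The amount in controversy is USD 81,000, within the $90,500 ceiling. Condition met.
  (d) The amount in controversy is 81,000 dollars, which meets the USD 25,000 floor, so one alternative holds. Met.
  → The court has jurisdiction.

the Circuit Court of Morholm; the Civil Court of Morholm; the Merwick Court of Common Pleas; the Superior Court of Quenfield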